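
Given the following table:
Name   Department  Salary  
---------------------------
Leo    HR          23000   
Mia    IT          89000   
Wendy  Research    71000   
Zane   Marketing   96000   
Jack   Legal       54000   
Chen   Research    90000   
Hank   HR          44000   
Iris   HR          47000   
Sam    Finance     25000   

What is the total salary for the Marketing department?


Marketing department members:
  Zane: 96000
Total = 96000 = 96000

ANSWER: 96000


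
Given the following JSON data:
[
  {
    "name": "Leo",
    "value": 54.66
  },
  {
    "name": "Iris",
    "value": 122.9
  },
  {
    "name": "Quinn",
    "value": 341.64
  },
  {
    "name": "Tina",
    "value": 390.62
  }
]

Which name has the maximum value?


Comparing values:
  Leo: 54.66
  Iris: 122.9
  Quinn: 341.64
  Tina: 390.62
Maximum: Tina (390.62)

ANSWER: Tina


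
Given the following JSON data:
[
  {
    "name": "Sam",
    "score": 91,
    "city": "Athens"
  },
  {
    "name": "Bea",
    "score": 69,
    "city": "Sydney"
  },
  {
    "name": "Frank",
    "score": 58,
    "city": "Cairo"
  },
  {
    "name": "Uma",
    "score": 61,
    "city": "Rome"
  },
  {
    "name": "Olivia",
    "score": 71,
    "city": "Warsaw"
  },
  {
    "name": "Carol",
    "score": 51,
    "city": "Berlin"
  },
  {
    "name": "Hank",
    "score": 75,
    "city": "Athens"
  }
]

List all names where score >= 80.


Filtering records where score >= 80:
  Sam (score=91) -> YES
  Bea (score=69) -> no
  Frank (score=58) -> no
  Uma (score=61) -> no
  Olivia (score=71) -> no
  Carol (score=51) -> no
  Hank (score=75) -> no


ANSWER: Sam


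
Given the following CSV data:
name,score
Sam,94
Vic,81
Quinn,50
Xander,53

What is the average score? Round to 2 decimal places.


Scores: 94, 81, 50, 53
Sum = 278
Count = 4
Average = 278 / 4 = 69.50

ANSWER: 69.50


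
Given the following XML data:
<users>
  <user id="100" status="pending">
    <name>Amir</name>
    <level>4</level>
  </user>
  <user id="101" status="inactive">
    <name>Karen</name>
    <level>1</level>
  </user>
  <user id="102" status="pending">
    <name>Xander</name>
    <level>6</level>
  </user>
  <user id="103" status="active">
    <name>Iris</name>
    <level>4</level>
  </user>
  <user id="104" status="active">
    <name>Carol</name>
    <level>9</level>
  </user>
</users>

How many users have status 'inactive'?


Counting users with status='inactive':
  Karen (id=101) -> MATCH
Count: 1

ANSWER: 1


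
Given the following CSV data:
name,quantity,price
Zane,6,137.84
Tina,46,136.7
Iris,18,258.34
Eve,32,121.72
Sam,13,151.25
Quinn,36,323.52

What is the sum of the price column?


Values in 'price' column:
  Row 1: 137.84
  Row 2: 136.7
  Row 3: 258.34
  Row 4: 121.72
  Row 5: 151.25
  Row 6: 323.52
Sum = 137.84 + 136.7 + 258.34 + 121.72 + 151.25 + 323.52 = 1129.37

ANSWER: 1129.37


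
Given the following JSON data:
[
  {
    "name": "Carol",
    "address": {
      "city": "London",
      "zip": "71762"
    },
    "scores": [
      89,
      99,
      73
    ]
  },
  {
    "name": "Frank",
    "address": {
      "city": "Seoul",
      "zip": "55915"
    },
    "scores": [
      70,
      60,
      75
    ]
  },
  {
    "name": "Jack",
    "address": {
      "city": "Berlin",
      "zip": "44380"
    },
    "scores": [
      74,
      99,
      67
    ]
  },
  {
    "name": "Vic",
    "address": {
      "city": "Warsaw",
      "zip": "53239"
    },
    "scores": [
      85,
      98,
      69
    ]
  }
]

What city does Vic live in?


Path: records[3].address.city
Value: Warsaw

ANSWER: Warsaw


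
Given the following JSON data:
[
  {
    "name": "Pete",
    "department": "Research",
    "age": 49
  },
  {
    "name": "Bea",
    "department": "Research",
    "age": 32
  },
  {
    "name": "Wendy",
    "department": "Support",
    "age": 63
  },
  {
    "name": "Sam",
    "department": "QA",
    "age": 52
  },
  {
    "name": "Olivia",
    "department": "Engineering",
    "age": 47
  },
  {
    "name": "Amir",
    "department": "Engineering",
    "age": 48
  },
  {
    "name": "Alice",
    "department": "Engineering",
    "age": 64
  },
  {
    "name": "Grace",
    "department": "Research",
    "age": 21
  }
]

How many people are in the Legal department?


Scanning records for department = Legal
  No matches found
Count: 0

ANSWER: 0


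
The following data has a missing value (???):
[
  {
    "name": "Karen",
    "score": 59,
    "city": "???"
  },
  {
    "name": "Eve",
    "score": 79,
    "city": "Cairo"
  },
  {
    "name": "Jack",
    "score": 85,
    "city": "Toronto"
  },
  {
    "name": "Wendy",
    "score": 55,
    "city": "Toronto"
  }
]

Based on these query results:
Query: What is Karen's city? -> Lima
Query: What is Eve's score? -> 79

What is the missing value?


The missing value is Karen's city
From query: Karen's city = Lima

ANSWER: Lima


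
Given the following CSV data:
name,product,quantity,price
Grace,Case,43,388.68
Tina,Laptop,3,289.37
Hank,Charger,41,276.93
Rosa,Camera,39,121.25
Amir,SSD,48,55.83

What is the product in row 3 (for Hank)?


Row 3: Hank
Column 'product' = Charger

ANSWER: Charger


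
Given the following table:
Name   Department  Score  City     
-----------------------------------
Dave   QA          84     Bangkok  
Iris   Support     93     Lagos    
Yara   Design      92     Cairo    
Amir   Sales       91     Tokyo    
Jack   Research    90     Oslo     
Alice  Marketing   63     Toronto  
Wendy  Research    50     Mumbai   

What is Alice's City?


Row 6: Alice
City = Toronto

ANSWER: Toronto


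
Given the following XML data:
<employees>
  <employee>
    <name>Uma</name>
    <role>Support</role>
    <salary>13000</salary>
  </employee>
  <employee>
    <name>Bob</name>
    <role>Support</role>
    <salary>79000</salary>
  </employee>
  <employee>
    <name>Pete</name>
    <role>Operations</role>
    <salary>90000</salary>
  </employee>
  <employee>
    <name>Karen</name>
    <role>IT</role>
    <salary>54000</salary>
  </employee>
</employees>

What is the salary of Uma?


Searching for <employee> with <name>Uma</name>
Found at position 1
<salary>13000</salary>

ANSWER: 13000


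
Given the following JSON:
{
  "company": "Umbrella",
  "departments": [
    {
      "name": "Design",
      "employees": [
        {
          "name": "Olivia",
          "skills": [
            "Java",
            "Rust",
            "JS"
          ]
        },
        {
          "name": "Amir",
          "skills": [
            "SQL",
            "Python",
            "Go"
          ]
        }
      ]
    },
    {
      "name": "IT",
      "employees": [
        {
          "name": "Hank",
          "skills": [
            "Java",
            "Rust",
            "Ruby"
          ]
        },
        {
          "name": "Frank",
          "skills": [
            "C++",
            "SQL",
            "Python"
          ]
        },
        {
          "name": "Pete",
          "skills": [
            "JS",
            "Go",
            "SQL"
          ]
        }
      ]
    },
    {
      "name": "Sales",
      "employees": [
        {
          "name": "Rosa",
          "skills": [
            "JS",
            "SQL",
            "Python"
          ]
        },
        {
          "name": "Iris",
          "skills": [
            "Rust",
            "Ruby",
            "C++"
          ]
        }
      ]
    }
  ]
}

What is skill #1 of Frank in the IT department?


Path: departments[1].employees[1].skills[0]
Value: C++

ANSWER: C++


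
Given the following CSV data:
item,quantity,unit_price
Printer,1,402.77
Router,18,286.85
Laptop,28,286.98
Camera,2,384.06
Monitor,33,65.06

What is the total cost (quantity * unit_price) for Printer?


Row: Printer
quantity = 1
unit_price = 402.77
total = 1 * 402.77 = 402.77

ANSWER: 402.77


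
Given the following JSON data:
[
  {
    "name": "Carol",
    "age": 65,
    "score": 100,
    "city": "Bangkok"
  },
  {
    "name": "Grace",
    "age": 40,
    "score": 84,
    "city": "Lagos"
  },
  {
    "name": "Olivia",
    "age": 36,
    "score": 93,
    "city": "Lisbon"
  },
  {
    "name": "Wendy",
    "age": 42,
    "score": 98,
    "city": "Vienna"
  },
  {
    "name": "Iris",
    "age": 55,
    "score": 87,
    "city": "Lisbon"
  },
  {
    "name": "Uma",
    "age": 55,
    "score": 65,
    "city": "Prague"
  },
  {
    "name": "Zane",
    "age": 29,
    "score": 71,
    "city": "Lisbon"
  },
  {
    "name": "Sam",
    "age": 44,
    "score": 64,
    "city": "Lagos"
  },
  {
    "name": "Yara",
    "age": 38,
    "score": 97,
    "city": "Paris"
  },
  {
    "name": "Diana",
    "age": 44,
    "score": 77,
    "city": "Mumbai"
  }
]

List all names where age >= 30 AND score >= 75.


Checking both conditions:
  Carol (age=65, score=100) -> YES
  Grace (age=40, score=84) -> YES
  Olivia (age=36, score=93) -> YES
  Wendy (age=42, score=98) -> YES
  Iris (age=55, score=87) -> YES
  Uma (age=55, score=65) -> no
  Zane (age=29, score=71) -> no
  Sam (age=44, score=64) -> no
  Yara (age=38, score=97) -> YES
  Diana (age=44, score=77) -> YES


ANSWER: Carol, Grace, Olivia, Wendy, Iris, Yara, Diana


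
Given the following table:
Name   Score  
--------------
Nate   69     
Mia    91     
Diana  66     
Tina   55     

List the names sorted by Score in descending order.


Sorting by Score (descending):
  Mia: 91
  Nate: 69
  Diana: 66
  Tina: 55


ANSWER: Mia, Nate, Diana, Tina


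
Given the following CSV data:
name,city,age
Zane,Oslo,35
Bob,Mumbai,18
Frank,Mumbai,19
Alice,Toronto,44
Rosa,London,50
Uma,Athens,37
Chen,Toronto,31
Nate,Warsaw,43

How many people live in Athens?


Scanning city column for 'Athens':
  Row 6: Uma -> MATCH
Total matches: 1

ANSWER: 1


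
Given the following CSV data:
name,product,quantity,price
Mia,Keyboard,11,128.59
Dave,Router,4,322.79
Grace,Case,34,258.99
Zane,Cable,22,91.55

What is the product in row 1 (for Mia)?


Row 1: Mia
Column 'product' = Keyboard

ANSWER: Keyboard


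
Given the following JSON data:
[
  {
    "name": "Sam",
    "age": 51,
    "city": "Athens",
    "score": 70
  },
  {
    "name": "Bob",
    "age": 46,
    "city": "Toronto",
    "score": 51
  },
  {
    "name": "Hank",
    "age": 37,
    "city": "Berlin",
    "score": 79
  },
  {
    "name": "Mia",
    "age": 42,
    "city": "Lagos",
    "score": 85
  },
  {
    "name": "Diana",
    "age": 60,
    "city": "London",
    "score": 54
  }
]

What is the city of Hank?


Looking up record where name = Hank
Record index: 2
Field 'city' = Berlin

ANSWER: Berlin


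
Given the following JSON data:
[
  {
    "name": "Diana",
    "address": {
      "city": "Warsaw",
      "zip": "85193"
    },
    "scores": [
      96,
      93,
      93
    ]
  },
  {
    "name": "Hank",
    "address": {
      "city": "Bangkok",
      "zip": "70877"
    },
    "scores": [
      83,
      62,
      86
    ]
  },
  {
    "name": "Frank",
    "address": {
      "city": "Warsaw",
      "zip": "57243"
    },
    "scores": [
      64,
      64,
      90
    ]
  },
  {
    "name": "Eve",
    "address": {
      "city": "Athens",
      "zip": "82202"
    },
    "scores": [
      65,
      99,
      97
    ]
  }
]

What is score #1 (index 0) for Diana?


Path: records[0].scores[0]
Value: 96

ANSWER: 96


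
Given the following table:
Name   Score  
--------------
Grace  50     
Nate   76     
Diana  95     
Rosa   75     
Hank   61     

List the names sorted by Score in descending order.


Sorting by Score (descending):
  Diana: 95
  Nate: 76
  Rosa: 75
  Hank: 61
  Grace: 50


ANSWER: Diana, Nate, Rosa, Hank, Grace


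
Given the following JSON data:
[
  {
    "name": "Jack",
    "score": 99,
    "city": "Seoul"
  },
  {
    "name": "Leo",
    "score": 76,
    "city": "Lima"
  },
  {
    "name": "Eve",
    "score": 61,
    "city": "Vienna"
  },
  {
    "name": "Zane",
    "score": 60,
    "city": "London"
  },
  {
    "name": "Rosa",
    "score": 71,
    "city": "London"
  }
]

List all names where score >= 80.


Filtering records where score >= 80:
  Jack (score=99) -> YES
  Leo (score=76) -> no
  Eve (score=61) -> no
  Zane (score=60) -> no
  Rosa (score=71) -> no


ANSWER: Jack


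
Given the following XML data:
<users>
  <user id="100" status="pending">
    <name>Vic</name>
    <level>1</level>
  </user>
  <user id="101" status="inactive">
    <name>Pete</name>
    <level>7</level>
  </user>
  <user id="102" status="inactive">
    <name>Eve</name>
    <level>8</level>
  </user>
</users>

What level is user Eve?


Finding user: Eve
<level>8</level>

ANSWER: 8


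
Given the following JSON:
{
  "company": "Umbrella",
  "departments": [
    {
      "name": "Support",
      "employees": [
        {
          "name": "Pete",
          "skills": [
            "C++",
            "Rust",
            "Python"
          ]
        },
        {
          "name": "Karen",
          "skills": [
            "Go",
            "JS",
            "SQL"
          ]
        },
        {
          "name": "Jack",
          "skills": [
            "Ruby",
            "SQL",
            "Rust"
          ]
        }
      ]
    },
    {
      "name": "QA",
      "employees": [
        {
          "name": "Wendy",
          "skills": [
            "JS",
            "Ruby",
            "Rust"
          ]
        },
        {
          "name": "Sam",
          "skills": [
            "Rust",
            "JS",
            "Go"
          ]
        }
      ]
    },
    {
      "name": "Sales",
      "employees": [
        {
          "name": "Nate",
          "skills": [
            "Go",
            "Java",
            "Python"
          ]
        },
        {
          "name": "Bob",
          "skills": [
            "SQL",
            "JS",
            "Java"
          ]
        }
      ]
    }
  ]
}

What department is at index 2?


Path: departments[2].name
Value: Sales

ANSWER: Sales


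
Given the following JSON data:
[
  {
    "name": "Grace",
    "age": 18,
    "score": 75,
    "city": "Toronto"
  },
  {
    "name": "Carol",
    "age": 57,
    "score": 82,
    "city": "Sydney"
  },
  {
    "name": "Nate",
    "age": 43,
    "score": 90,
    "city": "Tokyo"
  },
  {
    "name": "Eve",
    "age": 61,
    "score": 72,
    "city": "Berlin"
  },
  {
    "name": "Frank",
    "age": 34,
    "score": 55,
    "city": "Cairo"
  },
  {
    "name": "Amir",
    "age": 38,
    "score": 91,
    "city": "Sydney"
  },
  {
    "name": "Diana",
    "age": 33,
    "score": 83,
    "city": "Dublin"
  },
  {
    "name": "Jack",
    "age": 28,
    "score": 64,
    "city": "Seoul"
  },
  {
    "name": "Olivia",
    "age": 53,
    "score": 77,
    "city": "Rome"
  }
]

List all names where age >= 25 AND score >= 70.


Checking both conditions:
  Grace (age=18, score=75) -> no
  Carol (age=57, score=82) -> YES
  Nate (age=43, score=90) -> YES
  Eve (age=61, score=72) -> YES
  Frank (age=34, score=55) -> no
  Amir (age=38, score=91) -> YES
  Diana (age=33, score=83) -> YES
  Jack (age=28, score=64) -> no
  Olivia (age=53, score=77) -> YES


ANSWER: Carol, Nate, Eve, Amir, Diana, Olivia


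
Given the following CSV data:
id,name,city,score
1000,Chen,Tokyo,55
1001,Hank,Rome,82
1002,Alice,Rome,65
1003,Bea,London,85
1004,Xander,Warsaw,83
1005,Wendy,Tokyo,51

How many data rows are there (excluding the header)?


Counting rows (excluding header):
Header: id,name,city,score
Data rows: 6

ANSWER: 6


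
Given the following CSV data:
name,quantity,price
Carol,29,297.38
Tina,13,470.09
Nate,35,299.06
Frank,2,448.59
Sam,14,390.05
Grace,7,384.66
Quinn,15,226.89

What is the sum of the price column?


Values in 'price' column:
  Row 1: 297.38
  Row 2: 470.09
  Row 3: 299.06
  Row 4: 448.59
  Row 5: 390.05
  Row 6: 384.66
  Row 7: 226.89
Sum = 297.38 + 470.09 + 299.06 + 448.59 + 390.05 + 384.66 + 226.89 = 2516.72

ANSWER: 2516.72


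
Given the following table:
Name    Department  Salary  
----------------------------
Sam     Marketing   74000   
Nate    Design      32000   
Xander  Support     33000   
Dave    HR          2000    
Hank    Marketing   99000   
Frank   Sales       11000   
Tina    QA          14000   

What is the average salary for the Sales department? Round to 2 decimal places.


Sales department members:
  Frank: 11000
Sum = 11000
Count = 1
Average = 11000 / 1 = 11000.00

ANSWER: 11000.00


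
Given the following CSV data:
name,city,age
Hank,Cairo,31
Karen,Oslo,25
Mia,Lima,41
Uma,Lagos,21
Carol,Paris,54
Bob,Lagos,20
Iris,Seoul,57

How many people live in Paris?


Scanning city column for 'Paris':
  Row 5: Carol -> MATCH
Total matches: 1

ANSWER: 1


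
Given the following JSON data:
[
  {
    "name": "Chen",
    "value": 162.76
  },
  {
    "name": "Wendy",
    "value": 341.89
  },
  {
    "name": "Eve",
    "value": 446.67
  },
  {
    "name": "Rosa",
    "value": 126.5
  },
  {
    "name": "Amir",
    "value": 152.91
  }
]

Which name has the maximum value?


Comparing values:
  Chen: 162.76
  Wendy: 341.89
  Eve: 446.67
  Rosa: 126.5
  Amir: 152.91
Maximum: Eve (446.67)

ANSWER: Eve


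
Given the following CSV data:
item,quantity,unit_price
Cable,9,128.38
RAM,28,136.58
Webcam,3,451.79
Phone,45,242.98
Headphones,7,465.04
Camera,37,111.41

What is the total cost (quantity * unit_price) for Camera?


Row: Camera
quantity = 37
unit_price = 111.41
total = 37 * 111.41 = 4122.17

ANSWER: 4122.17


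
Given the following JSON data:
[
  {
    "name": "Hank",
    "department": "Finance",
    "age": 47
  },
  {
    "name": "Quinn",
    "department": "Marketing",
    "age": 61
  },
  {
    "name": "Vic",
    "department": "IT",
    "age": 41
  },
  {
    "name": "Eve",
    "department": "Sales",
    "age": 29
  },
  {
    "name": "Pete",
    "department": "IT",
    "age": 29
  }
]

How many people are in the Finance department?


Scanning records for department = Finance
  Record 0: Hank
Count: 1

ANSWER: 1


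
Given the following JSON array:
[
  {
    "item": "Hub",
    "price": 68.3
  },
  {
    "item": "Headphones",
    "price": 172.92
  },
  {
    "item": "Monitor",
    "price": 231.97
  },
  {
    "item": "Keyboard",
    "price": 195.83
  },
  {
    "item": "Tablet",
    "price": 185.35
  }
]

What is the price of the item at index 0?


Array index 0 -> Hub
price = 68.3

ANSWER: 68.3


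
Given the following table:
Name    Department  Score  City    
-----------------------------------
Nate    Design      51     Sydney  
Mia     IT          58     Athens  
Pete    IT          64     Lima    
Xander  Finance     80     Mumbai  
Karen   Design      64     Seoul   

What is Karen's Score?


Row 5: Karen
Score = 64

ANSWER: 64


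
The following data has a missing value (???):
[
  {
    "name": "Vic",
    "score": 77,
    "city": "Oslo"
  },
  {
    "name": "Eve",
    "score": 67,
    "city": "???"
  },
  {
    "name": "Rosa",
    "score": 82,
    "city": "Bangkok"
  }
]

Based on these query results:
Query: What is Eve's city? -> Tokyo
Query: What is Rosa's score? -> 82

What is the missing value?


The missing value is Eve's city
From query: Eve's city = Tokyo

ANSWER: Tokyo


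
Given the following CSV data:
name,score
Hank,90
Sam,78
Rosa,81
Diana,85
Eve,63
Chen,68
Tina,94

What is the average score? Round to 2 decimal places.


Scores: 90, 78, 81, 85, 63, 68, 94
Sum = 559
Count = 7
Average = 559 / 7 = 79.86

ANSWER: 79.86


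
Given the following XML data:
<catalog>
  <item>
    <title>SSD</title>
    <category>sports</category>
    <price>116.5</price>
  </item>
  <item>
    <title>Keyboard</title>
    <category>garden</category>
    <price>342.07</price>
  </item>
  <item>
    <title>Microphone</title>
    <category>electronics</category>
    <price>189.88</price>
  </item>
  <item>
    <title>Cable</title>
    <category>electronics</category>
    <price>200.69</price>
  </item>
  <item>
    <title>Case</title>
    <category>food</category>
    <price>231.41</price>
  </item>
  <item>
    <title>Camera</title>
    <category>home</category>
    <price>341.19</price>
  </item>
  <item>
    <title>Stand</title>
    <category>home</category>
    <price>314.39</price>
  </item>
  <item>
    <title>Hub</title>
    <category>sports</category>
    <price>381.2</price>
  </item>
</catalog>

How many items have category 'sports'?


Scanning <item> elements for <category>sports</category>:
  Item 1: SSD -> MATCH
  Item 8: Hub -> MATCH
Count: 2

ANSWER: 2


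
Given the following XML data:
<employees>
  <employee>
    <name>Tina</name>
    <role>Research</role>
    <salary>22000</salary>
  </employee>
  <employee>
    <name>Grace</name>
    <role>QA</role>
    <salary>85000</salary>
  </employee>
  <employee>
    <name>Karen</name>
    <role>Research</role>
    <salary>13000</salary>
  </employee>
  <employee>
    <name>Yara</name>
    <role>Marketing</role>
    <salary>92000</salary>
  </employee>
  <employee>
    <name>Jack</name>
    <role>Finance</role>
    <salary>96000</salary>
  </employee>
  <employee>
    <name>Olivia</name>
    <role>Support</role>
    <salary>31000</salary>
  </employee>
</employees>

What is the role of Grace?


Searching for <employee> with <name>Grace</name>
Found at position 2
<role>QA</role>

ANSWER: QA


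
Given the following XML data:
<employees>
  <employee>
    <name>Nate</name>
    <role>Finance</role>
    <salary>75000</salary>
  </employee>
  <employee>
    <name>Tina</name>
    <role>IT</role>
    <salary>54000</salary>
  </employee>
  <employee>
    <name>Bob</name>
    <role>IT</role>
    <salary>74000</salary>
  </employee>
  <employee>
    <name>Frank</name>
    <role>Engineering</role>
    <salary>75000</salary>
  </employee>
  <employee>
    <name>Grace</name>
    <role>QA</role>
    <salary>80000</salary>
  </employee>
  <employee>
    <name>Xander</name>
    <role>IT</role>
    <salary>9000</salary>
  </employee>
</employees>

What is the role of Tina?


Searching for <employee> with <name>Tina</name>
Found at position 2
<role>IT</role>

ANSWER: IT


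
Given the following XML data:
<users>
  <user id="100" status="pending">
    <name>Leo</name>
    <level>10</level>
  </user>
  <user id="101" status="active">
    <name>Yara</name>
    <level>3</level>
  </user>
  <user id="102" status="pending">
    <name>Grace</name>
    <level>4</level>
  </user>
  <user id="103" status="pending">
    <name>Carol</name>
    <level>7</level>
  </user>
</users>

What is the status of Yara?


Finding user with name = Yara
user id="101" status="active"

ANSWER: active


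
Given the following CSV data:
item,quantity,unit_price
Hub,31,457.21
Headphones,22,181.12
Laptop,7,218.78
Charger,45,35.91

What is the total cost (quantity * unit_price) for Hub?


Row: Hub
quantity = 31
unit_price = 457.21
total = 31 * 457.21 = 14173.51

ANSWER: 14173.51


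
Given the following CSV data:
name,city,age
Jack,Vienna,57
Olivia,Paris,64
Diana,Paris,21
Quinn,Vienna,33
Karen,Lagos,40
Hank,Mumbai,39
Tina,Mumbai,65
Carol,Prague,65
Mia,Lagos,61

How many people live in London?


Scanning city column for 'London':
Total matches: 0

ANSWER: 0


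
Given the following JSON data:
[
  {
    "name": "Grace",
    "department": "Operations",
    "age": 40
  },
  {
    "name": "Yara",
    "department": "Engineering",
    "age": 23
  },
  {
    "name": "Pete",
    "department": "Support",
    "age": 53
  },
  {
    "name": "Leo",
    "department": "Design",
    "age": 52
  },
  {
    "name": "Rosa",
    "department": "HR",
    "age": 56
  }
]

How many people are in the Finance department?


Scanning records for department = Finance
  No matches found
Count: 0

ANSWER: 0


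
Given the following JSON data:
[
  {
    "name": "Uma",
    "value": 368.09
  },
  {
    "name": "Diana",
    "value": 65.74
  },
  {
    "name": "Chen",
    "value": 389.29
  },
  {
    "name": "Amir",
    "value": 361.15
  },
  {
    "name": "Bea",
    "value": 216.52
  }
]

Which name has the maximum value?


Comparing values:
  Uma: 368.09
  Diana: 65.74
  Chen: 389.29
  Amir: 361.15
  Bea: 216.52
Maximum: Chen (389.29)

ANSWER: Chen


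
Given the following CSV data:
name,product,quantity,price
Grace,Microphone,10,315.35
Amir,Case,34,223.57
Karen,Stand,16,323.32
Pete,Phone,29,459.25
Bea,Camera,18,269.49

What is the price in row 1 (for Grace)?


Row 1: Grace
Column 'price' = 315.35

ANSWER: 315.35


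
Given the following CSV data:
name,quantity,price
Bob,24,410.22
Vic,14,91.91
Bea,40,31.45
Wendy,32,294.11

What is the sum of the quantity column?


Values in 'quantity' column:
  Row 1: 24
  Row 2: 14
  Row 3: 40
  Row 4: 32
Sum = 24 + 14 + 40 + 32 = 110

ANSWER: 110


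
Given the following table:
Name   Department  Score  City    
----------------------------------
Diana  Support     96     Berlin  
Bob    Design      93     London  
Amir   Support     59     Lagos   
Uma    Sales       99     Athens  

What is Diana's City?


Row 1: Diana
City = Berlin

ANSWER: Berlin


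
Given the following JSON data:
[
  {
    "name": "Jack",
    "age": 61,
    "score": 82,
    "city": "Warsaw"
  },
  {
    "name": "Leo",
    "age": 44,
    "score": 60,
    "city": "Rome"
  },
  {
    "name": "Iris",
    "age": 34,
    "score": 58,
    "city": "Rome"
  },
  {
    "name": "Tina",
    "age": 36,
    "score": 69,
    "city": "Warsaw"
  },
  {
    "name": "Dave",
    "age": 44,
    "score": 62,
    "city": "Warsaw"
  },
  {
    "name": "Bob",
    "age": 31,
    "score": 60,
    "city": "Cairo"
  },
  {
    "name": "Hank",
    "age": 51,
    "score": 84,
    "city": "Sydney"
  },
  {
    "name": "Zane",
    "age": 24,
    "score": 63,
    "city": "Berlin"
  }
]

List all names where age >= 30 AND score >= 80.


Checking both conditions:
  Jack (age=61, score=82) -> YES
  Leo (age=44, score=60) -> no
  Iris (age=34, score=58) -> no
  Tina (age=36, score=69) -> no
  Dave (age=44, score=62) -> no
  Bob (age=31, score=60) -> no
  Hank (age=51, score=84) -> YES
  Zane (age=24, score=63) -> no


ANSWER: Jack, Hank


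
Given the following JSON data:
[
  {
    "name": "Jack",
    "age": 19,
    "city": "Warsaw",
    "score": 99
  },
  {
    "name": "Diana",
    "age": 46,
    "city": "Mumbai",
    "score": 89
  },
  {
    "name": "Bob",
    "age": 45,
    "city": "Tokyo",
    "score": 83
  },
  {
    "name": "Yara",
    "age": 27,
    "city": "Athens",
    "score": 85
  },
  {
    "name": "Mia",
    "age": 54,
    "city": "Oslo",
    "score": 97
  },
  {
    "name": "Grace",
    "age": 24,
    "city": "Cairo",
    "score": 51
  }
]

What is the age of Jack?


Looking up record where name = Jack
Record index: 0
Field 'age' = 19

ANSWER: 19


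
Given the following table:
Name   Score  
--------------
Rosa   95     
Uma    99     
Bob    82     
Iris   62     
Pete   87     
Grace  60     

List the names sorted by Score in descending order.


Sorting by Score (descending):
  Uma: 99
  Rosa: 95
  Pete: 87
  Bob: 82
  Iris: 62
  Grace: 60


ANSWER: Uma, Rosa, Pete, Bob, Iris, Grace


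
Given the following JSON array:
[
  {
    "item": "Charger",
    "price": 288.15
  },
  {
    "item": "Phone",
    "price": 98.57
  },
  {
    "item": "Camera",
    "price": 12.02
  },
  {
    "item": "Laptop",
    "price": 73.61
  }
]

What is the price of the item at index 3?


Array index 3 -> Laptop
price = 73.61

ANSWER: 73.61


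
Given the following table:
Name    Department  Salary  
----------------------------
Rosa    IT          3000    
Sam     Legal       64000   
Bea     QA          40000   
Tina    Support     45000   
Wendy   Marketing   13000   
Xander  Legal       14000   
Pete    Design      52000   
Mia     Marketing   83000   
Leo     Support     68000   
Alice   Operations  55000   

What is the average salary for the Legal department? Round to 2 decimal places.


Legal department members:
  Sam: 64000
  Xander: 14000
Sum = 78000
Count = 2
Average = 78000 / 2 = 39000.00

ANSWER: 39000.00


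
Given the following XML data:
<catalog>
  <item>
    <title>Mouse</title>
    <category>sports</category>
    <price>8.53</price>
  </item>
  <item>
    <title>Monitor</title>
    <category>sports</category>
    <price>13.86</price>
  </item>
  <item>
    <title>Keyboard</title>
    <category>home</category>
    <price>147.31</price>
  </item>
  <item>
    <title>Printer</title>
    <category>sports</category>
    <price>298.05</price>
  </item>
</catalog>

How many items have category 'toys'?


Scanning <item> elements for <category>toys</category>:
Count: 0

ANSWER: 0


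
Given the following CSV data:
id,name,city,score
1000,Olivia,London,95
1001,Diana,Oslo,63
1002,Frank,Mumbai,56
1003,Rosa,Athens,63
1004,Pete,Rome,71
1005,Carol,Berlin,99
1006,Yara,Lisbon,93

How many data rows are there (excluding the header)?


Counting rows (excluding header):
Header: id,name,city,score
Data rows: 7

ANSWER: 7


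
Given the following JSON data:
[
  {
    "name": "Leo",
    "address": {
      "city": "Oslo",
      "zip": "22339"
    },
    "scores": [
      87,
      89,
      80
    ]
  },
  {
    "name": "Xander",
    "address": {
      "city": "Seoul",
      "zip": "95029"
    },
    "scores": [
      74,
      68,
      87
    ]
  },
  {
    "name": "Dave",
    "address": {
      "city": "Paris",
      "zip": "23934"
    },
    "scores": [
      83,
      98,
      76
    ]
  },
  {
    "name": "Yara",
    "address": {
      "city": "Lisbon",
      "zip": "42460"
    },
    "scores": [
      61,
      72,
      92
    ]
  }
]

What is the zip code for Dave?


Path: records[2].address.zip
Value: 23934

ANSWER: 23934


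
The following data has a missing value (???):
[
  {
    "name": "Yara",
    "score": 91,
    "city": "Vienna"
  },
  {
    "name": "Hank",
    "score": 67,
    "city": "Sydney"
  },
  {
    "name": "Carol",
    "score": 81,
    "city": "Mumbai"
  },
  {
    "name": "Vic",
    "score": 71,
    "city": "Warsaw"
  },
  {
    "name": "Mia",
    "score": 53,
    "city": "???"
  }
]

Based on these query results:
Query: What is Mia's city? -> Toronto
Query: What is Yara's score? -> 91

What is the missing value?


The missing value is Mia's city
From query: Mia's city = Toronto

ANSWER: Toronto


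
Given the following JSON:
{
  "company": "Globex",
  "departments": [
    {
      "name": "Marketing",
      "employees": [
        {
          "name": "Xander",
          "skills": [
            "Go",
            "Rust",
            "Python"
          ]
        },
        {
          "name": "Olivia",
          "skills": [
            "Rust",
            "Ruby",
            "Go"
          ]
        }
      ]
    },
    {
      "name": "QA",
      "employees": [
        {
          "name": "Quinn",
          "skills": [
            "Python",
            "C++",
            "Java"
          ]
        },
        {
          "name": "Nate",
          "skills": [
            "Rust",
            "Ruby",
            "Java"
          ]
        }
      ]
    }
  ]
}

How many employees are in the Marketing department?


Path: departments[0].employees
Count: 2

ANSWER: 2


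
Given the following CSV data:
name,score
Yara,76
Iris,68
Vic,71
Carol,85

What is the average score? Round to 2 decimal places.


Scores: 76, 68, 71, 85
Sum = 300
Count = 4
Average = 300 / 4 = 75.00

ANSWER: 75.00


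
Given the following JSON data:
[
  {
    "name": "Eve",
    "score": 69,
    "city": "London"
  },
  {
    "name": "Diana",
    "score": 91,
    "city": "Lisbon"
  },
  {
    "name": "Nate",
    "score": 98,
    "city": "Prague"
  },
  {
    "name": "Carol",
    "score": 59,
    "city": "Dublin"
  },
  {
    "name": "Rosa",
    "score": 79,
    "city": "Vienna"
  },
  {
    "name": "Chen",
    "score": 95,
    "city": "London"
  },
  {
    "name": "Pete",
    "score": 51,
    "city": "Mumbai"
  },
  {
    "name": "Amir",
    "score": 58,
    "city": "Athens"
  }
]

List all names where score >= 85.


Filtering records where score >= 85:
  Eve (score=69) -> no
  Diana (score=91) -> YES
  Nate (score=98) -> YES
  Carol (score=59) -> no
  Rosa (score=79) -> no
  Chen (score=95) -> YES
  Pete (score=51) -> no
  Amir (score=58) -> no


ANSWER: Diana, Nate, Chen


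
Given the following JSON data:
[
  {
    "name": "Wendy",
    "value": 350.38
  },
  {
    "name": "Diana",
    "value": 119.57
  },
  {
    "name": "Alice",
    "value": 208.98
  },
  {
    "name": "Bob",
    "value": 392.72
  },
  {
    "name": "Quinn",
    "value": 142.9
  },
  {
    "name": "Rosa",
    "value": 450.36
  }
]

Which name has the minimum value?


Comparing values:
  Wendy: 350.38
  Diana: 119.57
  Alice: 208.98
  Bob: 392.72
  Quinn: 142.9
  Rosa: 450.36
Minimum: Diana (119.57)

ANSWER: Diana


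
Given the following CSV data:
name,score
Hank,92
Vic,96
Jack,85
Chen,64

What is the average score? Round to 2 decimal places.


Scores: 92, 96, 85, 64
Sum = 337
Count = 4
Average = 337 / 4 = 84.25

ANSWER: 84.25


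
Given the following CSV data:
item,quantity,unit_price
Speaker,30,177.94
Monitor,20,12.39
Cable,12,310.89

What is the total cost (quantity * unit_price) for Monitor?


Row: Monitor
quantity = 20
unit_price = 12.39
total = 20 * 12.39 = 247.8

ANSWER: 247.8


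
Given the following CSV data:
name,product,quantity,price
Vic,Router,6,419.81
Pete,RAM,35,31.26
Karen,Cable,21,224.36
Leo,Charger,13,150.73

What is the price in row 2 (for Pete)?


Row 2: Pete
Column 'price' = 31.26

ANSWER: 31.26


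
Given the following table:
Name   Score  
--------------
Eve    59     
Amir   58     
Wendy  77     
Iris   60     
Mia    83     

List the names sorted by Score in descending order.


Sorting by Score (descending):
  Mia: 83
  Wendy: 77
  Iris: 60
  Eve: 59
  Amir: 58


ANSWER: Mia, Wendy, Iris, Eve, Amir


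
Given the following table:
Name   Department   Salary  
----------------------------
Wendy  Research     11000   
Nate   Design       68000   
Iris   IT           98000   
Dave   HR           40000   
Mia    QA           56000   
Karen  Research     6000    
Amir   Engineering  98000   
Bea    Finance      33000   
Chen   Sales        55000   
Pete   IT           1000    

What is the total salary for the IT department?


IT department members:
  Iris: 98000
  Pete: 1000
Total = 98000 + 1000 = 99000

ANSWER: 99000


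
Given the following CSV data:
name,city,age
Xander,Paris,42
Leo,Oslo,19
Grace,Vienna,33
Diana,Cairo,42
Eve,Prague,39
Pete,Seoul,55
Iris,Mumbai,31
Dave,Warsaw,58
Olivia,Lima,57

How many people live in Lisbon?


Scanning city column for 'Lisbon':
Total matches: 0

ANSWER: 0


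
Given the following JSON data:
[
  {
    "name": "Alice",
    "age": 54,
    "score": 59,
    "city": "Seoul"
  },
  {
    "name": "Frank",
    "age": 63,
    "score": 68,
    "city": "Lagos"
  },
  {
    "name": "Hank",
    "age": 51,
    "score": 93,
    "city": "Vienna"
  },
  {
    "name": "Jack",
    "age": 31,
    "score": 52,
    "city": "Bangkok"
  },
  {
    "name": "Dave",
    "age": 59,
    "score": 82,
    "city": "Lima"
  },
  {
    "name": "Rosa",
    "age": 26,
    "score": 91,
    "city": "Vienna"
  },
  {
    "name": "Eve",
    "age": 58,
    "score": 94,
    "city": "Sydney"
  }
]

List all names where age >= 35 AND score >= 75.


Checking both conditions:
  Alice (age=54, score=59) -> no
  Frank (age=63, score=68) -> no
  Hank (age=51, score=93) -> YES
  Jack (age=31, score=52) -> no
  Dave (age=59, score=82) -> YES
  Rosa (age=26, score=91) -> no
  Eve (age=58, score=94) -> YES


ANSWER: Hank, Dave, Eve


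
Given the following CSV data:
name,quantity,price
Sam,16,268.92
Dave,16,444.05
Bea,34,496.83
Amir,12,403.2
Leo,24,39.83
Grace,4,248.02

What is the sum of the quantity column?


Values in 'quantity' column:
  Row 1: 16
  Row 2: 16
  Row 3: 34
  Row 4: 12
  Row 5: 24
  Row 6: 4
Sum = 16 + 16 + 34 + 12 + 24 + 4 = 106

ANSWER: 106


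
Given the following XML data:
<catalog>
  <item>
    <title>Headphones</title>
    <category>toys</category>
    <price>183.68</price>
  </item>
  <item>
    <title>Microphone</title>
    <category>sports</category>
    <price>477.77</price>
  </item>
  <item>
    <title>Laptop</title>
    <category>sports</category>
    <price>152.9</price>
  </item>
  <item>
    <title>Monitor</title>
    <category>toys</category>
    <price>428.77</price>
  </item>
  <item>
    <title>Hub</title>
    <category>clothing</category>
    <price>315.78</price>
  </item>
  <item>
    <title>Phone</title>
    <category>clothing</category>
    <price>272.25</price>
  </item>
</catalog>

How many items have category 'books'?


Scanning <item> elements for <category>books</category>:
Count: 0

ANSWER: 0


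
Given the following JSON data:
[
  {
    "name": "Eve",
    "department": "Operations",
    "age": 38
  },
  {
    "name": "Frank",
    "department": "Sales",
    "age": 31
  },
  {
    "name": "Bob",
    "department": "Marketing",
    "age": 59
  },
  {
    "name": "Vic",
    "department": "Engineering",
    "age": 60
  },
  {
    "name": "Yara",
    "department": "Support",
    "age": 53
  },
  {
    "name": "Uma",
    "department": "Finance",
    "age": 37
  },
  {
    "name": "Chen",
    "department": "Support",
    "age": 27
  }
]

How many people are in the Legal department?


Scanning records for department = Legal
  No matches found
Count: 0

ANSWER: 0


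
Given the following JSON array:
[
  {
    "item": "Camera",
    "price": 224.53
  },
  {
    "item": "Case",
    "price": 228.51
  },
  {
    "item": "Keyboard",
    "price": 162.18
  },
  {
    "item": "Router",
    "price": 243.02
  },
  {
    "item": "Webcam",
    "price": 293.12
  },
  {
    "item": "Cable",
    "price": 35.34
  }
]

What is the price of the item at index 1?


Array index 1 -> Case
price = 228.51

ANSWER: 228.51


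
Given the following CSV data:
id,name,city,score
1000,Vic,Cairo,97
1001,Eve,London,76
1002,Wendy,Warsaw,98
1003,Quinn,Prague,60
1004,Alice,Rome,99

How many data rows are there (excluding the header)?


Counting rows (excluding header):
Header: id,name,city,score
Data rows: 5

ANSWER: 5


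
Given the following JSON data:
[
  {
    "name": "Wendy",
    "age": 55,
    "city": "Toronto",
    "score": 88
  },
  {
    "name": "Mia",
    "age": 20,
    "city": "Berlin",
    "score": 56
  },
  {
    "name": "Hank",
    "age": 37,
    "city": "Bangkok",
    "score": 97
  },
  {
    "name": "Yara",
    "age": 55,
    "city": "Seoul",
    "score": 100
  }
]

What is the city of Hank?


Looking up record where name = Hank
Record index: 2
Field 'city' = Bangkok

ANSWER: Bangkok


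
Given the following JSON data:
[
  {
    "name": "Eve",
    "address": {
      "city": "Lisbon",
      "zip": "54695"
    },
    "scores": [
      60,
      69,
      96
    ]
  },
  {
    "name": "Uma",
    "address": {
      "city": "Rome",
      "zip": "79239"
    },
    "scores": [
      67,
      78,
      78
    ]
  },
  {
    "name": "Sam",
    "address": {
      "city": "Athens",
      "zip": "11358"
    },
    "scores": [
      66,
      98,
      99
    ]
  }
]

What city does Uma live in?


Path: records[1].address.city
Value: Rome

ANSWER: Rome


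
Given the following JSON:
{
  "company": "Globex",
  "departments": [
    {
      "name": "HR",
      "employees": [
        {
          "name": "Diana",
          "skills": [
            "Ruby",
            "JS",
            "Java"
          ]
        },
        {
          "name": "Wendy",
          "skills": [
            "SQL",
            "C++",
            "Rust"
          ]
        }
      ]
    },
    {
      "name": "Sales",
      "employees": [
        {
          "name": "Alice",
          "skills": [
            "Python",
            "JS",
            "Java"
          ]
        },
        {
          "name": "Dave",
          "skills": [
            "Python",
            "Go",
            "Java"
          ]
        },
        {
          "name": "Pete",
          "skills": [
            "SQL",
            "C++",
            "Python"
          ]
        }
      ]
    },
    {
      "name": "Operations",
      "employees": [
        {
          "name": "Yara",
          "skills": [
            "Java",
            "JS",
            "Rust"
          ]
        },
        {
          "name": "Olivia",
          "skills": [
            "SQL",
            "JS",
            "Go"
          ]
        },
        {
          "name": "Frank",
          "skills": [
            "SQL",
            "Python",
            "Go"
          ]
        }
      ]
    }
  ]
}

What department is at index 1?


Path: departments[1].name
Value: Sales

ANSWER: Sales
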